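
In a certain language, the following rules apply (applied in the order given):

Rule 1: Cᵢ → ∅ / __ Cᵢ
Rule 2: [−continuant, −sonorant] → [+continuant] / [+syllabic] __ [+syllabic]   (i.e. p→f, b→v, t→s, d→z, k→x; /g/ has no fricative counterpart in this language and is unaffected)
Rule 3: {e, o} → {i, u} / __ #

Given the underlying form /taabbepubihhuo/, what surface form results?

Rule 1 (degemination): /bb/ is a geminate; the first /b/ deletes. /hh/ is a geminate; the first /h/ deletes. /taabbepubihhuo/ → taabepubihuo.
Rule 2 (intervocalic spirantization): /b/ is a stop between vowels /a/ and /e/, so it spirantizes to the fricative [v]. /p/ is a stop between vowels /e/ and /u/, so it spirantizes to the fricative [f]. /b/ is a stop between vowels /u/ and /i/, so it spirantizes to the fricative [v]. /taabepubihuo/ → taavefuvihuo.
Rule 3 (final vowel raising): /o/ is a mid vowel in word-final position, so it raises to [u]. /taavefuvihuo/ → taavefuvihuu.

taavefuvihuu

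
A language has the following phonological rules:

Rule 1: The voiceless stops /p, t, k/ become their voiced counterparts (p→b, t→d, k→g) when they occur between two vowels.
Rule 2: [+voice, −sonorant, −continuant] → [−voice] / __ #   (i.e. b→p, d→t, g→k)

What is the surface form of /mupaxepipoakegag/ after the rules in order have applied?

mubaxebiboagegak

Rule 1 (intervocalic voicing): /p/ is a voiceless stop between vowels /u/ and /a/, so it voices to [b]. /p/ is a voiceless stop between vowels /e/ and /i/, so it voices to [b]. /p/ is a voiceless stop between vowels /i/ and /o/, so it voices to [b]. /k/ is a voiceless stop between vowels /a/ and /e/, so it voices to [g]. /mupaxepipoakegag/ → mubaxebiboagegag.
Rule 2 (final devoicing): /g/ is a voiced stop in word-final position, so it devoices to [k]. /mubaxebiboagegag/ → mubaxebiboagegak.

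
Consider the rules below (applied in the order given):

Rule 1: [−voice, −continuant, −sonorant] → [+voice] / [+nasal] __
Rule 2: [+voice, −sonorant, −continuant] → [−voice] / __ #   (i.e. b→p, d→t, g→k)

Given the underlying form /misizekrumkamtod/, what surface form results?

misizekrumgamdot

Rule 1 (post-nasal voicing): /k/ is a voiceless stop immediately after the nasal /m/, so it voices to [g]. /t/ is a voiceless stop immediately after the nasal /m/, so it voices to [d]. /misizekrumkamtod/ → misizekrumgamdod.
Rule 2 (final devoicing): /d/ is a voiced stop in word-final position, so it devoices to [t]. /misizekrumgamdod/ → misizekrumgamdot.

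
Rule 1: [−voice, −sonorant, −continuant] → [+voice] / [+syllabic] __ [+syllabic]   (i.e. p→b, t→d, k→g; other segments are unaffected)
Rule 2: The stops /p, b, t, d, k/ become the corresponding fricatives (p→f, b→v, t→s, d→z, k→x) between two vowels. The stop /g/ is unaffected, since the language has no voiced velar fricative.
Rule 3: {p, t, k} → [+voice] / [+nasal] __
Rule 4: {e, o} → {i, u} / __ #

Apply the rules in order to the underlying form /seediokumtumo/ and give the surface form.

seeziogumdumu

Rule 1 (intervocalic voicing): /k/ is a voiceless stop between vowels /o/ and /u/, so it voices to [g]. /seediokumtumo/ → seediogumtumo.
Rule 2 (intervocalic spirantization): /d/ is a stop between vowels /e/ and /i/, so it spirantizes to the fricative [z]. /seediogumtumo/ → seeziogumtumo.
Rule 3 (post-nasal voicing): /t/ is a voiceless stop immediately after the nasal /m/, so it voices to [d]. /seeziogumtumo/ → seeziogumdumo.
Rule 4 (final vowel raising): /o/ is a mid vowel in word-final position, so it raises to [u]. /seeziogumdumo/ → seeziogumdumu.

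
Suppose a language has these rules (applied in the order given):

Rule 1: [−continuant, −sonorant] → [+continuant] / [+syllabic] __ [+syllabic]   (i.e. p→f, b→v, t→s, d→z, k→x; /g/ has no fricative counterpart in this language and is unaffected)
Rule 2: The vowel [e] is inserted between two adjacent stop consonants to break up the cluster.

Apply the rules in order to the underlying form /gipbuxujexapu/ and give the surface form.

Rule 1 (intervocalic spirantization): /p/ is a stop between vowels /a/ and /u/, so it spirantizes to the fricative [f]. /gipbuxujexapu/ → gipbuxujexafu.
Rule 2 (stop-cluster e-epenthesis): /p/ and /b/ form a stop–stop cluster, so [e] is inserted between them. /gipbuxujexafu/ → gipebuxujexafu.

gipebuxujexafu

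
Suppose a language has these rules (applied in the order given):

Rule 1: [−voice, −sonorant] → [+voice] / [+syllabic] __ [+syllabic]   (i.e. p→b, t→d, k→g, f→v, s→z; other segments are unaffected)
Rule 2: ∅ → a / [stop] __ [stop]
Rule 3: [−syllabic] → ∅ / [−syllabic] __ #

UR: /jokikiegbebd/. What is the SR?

Rule 1 (intervocalic voicing): /k/ is a voiceless obstruent between vowels /o/ and /i/, so it voices to [g]. /k/ is a voiceless obstruent between vowels /i/ and /i/, so it voices to [g]. /jokikiegbebd/ → jogigiegbebd.
Rule 2 (stop-cluster a-epenthesis): /g/ and /b/ form a stop–stop cluster, so [a] is inserted between them. /b/ and /d/ form a stop–stop cluster, so [a] is inserted between them. /jogigiegbebd/ → jogigiegabebad.
Rule 3 (final cluster simplification): no segment meets the environment; /jogigiegabebad/ is unchanged.

jogigiegabebad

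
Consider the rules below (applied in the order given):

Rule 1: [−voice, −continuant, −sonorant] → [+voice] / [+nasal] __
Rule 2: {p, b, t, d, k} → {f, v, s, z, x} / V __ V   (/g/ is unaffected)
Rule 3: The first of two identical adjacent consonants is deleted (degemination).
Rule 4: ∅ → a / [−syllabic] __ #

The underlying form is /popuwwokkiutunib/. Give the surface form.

Rule 1 (post-nasal voicing): no segment meets the environment; /popuwwokkiutunib/ is unchanged.
Rule 2 (intervocalic spirantization): /p/ is a stop between vowels /o/ and /u/, so it spirantizes to the fricative [f]. /t/ is a stop between vowels /u/ and /u/, so it spirantizes to the fricative [s]. /popuwwokkiutunib/ → pofuwwokkiusunib.
Rule 3 (degemination): /ww/ is a geminate; the first /w/ deletes. /kk/ is a geminate; the first /k/ deletes. /pofuwwokkiusunib/ → pofuwokiusunib.
Rule 4 (final a-epenthesis): the form ends in the consonant /b/, so [a] is inserted word-finally. /pofuwokiusunib/ → pofuwokiusuniba.

pofuwokiusuniba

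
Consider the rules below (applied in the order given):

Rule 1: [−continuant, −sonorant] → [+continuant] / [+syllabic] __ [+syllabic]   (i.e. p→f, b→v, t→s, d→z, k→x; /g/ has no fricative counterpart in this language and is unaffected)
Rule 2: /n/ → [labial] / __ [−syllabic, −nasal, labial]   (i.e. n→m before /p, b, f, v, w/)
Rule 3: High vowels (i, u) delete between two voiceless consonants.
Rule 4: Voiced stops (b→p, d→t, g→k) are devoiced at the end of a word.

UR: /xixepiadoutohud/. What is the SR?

xxefiazousohut

Rule 1 (intervocalic spirantization): /p/ is a stop between vowels /e/ and /i/, so it spirantizes to the fricative [f]. /d/ is a stop between vowels /a/ and /o/, so it spirantizes to the fricative [z]. /t/ is a stop between vowels /u/ and /o/, so it spirantizes to the fricative [s]. /xixepiadoutohud/ → xixefiazousohud.
Rule 2 (nasal place assimilation): no segment meets the environment; /xixefiazousohud/ is unchanged.
Rule 3 (high vowel syncope): /i/ is a high vowel flanked by voiceless consonants /x/ and /x/, so it deletes. /xixefiazousohud/ → xxefiazousohud.
Rule 4 (final devoicing): /d/ is a voiced stop in word-final position, so it devoices to [t]. /xxefiazousohud/ → xxefiazousohut.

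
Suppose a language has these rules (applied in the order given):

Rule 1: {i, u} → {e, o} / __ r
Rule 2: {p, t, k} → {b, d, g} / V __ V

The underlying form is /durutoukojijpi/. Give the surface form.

dorudougojijpi

Rule 1 (pre-rhotic lowering): /u/ is a high vowel immediately before /r/, so it lowers to [o]. /durutoukojijpi/ → dorutoukojijpi.
Rule 2 (intervocalic voicing): /t/ is a voiceless stop between vowels /u/ and /o/, so it voices to [d]. /k/ is a voiceless stop between vowels /u/ and /o/, so it voices to [g]. /dorutoukojijpi/ → dorudougojijpi.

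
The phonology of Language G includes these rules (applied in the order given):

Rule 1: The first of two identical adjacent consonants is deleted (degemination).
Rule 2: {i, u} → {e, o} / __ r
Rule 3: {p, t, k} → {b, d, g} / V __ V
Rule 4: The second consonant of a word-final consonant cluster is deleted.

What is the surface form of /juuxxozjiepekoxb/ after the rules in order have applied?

Rule 1 (degemination): /xx/ is a geminate; the first /x/ deletes. /juuxxozjiepekoxb/ → juuxozjiepekoxb.
Rule 2 (pre-rhotic lowering): no segment meets the environment; /juuxozjiepekoxb/ is unchanged.
Rule 3 (intervocalic voicing): /p/ is a voiceless stop between vowels /e/ and /e/, so it voices to [b]. /k/ is a voiceless stop between vowels /e/ and /o/, so it voices to [g]. /juuxozjiepekoxb/ → juuxozjiebegoxb.
Rule 4 (final cluster simplification): /b/ is the second consonant of a word-final cluster /xb/, so it deletes. /juuxozjiebegoxb/ → juuxozjiebegox.

juuxozjiebegox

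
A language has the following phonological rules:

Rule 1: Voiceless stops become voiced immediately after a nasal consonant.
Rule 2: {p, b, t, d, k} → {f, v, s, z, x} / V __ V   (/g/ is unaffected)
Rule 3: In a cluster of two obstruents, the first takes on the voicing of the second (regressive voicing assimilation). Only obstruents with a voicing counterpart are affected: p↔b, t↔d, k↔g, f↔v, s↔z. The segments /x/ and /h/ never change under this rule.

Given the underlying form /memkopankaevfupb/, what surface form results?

memgofangaeffubb

Rule 1 (post-nasal voicing): /k/ is a voiceless stop immediately after the nasal /m/, so it voices to [g]. /k/ is a voiceless stop immediately after the nasal /n/, so it voices to [g]. /memkopankaevfupb/ → memgopangaevfupb.
Rule 2 (intervocalic spirantization): /p/ is a stop between vowels /o/ and /a/, so it spirantizes to the fricative [f]. /memgopangaevfupb/ → memgofangaevfupb.
Rule 3 (regressive voicing assimilation): /v/ precedes the voiceless obstruent /f/, so it devoices to [f] by assimilation. /p/ precedes the voiced obstruent /b/, so it voices to [b] by assimilation. /memgofangaevfupb/ → memgofangaeffubb.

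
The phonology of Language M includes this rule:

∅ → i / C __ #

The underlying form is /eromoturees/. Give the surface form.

eromotureesi

the form ends in the consonant /s/, so [i] is inserted word-finally.
Surface form: [eromotureesi].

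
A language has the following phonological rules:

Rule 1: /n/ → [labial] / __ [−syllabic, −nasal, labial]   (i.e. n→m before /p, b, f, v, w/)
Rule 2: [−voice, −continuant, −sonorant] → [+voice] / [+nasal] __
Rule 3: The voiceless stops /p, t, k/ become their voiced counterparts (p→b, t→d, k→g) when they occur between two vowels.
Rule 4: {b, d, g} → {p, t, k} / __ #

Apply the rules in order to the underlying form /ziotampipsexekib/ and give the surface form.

Rule 1 (nasal place assimilation): no segment meets the environment; /ziotampipsexekib/ is unchanged.
Rule 2 (post-nasal voicing): /p/ is a voiceless stop immediately after the nasal /m/, so it voices to [b]. /ziotampipsexekib/ → ziotambipsexekib.
Rule 3 (intervocalic voicing): /t/ is a voiceless stop between vowels /o/ and /a/, so it voices to [d]. /k/ is a voiceless stop between vowels /e/ and /i/, so it voices to [g]. /ziotambipsexekib/ → ziodambipsexegib.
Rule 4 (final devoicing): /b/ is a voiced stop in word-final position, so it devoices to [p]. /ziodambipsexegib/ → ziodambipsexegip.

ziodambipsexegip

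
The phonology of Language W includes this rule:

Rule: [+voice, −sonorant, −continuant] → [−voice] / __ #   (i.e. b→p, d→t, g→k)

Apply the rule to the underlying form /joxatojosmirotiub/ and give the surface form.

joxatojosmirotiup

/b/ is a voiced stop in word-final position, so it devoices to [p].
Surface form: [joxatojosmirotiup].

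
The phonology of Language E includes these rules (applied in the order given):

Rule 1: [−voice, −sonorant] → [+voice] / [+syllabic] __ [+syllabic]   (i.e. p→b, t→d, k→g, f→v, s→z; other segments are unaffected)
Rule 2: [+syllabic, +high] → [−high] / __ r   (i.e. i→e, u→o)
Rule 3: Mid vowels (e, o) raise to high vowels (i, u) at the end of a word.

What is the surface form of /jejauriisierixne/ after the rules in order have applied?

jejaoriizierixni

Rule 1 (intervocalic voicing): /s/ is a voiceless obstruent between vowels /i/ and /i/, so it voices to [z]. /jejauriisierixne/ → jejauriizierixne.
Rule 2 (pre-rhotic lowering): /u/ is a high vowel immediately before /r/, so it lowers to [o]. /jejauriizierixne/ → jejaoriizierixne.
Rule 3 (final vowel raising): /e/ is a mid vowel in word-final position, so it raises to [i]. /jejaoriizierixne/ → jejaoriizierixni.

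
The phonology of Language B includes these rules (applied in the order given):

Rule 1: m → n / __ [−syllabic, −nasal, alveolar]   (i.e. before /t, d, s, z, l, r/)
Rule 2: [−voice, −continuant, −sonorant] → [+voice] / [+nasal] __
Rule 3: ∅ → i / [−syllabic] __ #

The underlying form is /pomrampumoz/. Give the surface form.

Rule 1 (nasal place assimilation): /m/ precedes the alveolar consonant /r/, so it assimilates in place to [n]. /pomrampumoz/ → ponrampumoz.
Rule 2 (post-nasal voicing): /p/ is a voiceless stop immediately after the nasal /m/, so it voices to [b]. /ponrampumoz/ → ponrambumoz.
Rule 3 (final i-epenthesis): the form ends in the consonant /z/, so [i] is inserted word-finally. /ponrambumoz/ → ponrambumozi.

ponrambumozi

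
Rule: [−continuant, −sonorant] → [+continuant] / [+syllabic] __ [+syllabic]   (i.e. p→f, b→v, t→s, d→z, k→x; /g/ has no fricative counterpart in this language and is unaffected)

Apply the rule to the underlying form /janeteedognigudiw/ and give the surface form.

janeseezogniguziw

/t/ is a stop between vowels /e/ and /e/, so it spirantizes to the fricative [s].
/d/ is a stop between vowels /e/ and /o/, so it spirantizes to the fricative [z].
/d/ is a stop between vowels /u/ and /i/, so it spirantizes to the fricative [z].
Surface form: [janeseezogniguziw].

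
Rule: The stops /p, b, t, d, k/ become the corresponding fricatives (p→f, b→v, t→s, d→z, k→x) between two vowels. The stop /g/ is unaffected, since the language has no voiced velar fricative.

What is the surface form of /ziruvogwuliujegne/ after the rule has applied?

ziruvogwuliujegne

No segment of /ziruvogwuliujegne/ meets the structural description of the rule, so the form surfaces unchanged.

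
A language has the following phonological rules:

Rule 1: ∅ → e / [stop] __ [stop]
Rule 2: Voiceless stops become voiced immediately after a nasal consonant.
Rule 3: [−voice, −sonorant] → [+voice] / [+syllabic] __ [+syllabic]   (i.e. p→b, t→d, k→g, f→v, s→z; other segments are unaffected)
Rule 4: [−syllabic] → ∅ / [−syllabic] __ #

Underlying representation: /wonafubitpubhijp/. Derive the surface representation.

Rule 1 (stop-cluster e-epenthesis): /t/ and /p/ form a stop–stop cluster, so [e] is inserted between them. /wonafubitpubhijp/ → wonafubitepubhijp.
Rule 2 (post-nasal voicing): no segment meets the environment; /wonafubitepubhijp/ is unchanged.
Rule 3 (intervocalic voicing): /f/ is a voiceless obstruent between vowels /a/ and /u/, so it voices to [v]. /t/ is a voiceless obstruent between vowels /i/ and /e/, so it voices to [d]. /p/ is a voiceless obstruent between vowels /e/ and /u/, so it voices to [b]. /wonafubitepubhijp/ → wonavubidebubhijp.
Rule 4 (final cluster simplification): /p/ is the second consonant of a word-final cluster /jp/, so it deletes. /wonavubidebubhijp/ → wonavubidebubhij.

wonavubidebubhij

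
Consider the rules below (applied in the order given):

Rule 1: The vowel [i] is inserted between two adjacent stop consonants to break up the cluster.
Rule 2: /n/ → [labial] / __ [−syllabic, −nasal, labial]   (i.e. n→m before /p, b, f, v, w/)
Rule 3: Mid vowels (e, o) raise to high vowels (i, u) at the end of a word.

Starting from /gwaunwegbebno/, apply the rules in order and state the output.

Rule 1 (stop-cluster i-epenthesis): /g/ and /b/ form a stop–stop cluster, so [i] is inserted between them. /gwaunwegbebno/ → gwaunwegibebno.
Rule 2 (nasal place assimilation): /n/ precedes the labial consonant /w/, so it assimilates in place to [m]. /gwaunwegibebno/ → gwaumwegibebno.
Rule 3 (final vowel raising): /o/ is a mid vowel in word-final position, so it raises to [u]. /gwaumwegibebno/ → gwaumwegibebnu.

gwaumwegibebnu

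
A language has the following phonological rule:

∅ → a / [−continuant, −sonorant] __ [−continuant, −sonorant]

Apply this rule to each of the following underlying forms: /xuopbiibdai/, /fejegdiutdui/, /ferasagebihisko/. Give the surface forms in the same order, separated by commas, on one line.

/xuopbiibdai/: /p/ and /b/ form a stop–stop cluster, so [a] is inserted between them. /b/ and /d/ form a stop–stop cluster, so [a] is inserted between them. → [xuopabiibadai].
/fejegdiutdui/: /g/ and /d/ form a stop–stop cluster, so [a] is inserted between them. /t/ and /d/ form a stop–stop cluster, so [a] is inserted between them. → [fejegadiutadui].
/ferasagebihisko/: the rule's environment is not met; surfaces unchanged as [ferasagebihisko].

xuopabiibadai, fejegadiutadui, ferasagebihisko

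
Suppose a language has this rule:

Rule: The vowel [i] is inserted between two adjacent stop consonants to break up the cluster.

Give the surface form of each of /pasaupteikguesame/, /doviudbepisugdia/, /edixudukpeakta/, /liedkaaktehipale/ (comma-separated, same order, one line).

pasaupiteikiguesame, doviudibepisugidia, edixudukipeakita, liedikaakitehipale

/pasaupteikguesame/: /p/ and /t/ form a stop–stop cluster, so [i] is inserted between them. /k/ and /g/ form a stop–stop cluster, so [i] is inserted between them. → [pasaupiteikiguesame].
/doviudbepisugdia/: /d/ and /b/ form a stop–stop cluster, so [i] is inserted between them. /g/ and /d/ form a stop–stop cluster, so [i] is inserted between them. → [doviudibepisugidia].
/edixudukpeakta/: /k/ and /p/ form a stop–stop cluster, so [i] is inserted between them. /k/ and /t/ form a stop–stop cluster, so [i] is inserted between them. → [edixudukipeakita].
/liedkaaktehipale/: /d/ and /k/ form a stop–stop cluster, so [i] is inserted between them. /k/ and /t/ form a stop–stop cluster, so [i] is inserted between them. → [liedikaakitehipale].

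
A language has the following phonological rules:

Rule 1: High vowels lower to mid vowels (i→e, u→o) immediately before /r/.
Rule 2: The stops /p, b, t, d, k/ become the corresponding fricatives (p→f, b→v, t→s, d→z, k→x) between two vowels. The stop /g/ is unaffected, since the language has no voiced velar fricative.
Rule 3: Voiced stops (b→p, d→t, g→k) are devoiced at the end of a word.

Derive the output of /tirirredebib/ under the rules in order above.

tererrezevip

Rule 1 (pre-rhotic lowering): /i/ is a high vowel immediately before /r/, so it lowers to [e]. /i/ is a high vowel immediately before /r/, so it lowers to [e]. /tirirredebib/ → tererredebib.
Rule 2 (intervocalic spirantization): /d/ is a stop between vowels /e/ and /e/, so it spirantizes to the fricative [z]. /b/ is a stop between vowels /e/ and /i/, so it spirantizes to the fricative [v]. /tererredebib/ → tererrezevib.
Rule 3 (final devoicing): /b/ is a voiced stop in word-final position, so it devoices to [p]. /tererrezevib/ → tererrezevip.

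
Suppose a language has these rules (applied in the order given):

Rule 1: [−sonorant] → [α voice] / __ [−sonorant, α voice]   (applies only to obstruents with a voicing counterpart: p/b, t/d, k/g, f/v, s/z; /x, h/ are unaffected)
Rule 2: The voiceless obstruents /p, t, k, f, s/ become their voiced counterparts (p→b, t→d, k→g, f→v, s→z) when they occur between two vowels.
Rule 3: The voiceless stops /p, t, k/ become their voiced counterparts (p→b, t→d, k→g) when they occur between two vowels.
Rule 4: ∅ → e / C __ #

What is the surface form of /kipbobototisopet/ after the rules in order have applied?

kibbobododizobete

Rule 1 (regressive voicing assimilation): /p/ precedes the voiced obstruent /b/, so it voices to [b] by assimilation. /kipbobototisopet/ → kibbobototisopet.
Rule 2 (intervocalic voicing): /t/ is a voiceless obstruent between vowels /o/ and /o/, so it voices to [d]. /t/ is a voiceless obstruent between vowels /o/ and /i/, so it voices to [d]. /s/ is a voiceless obstruent between vowels /i/ and /o/, so it voices to [z]. /p/ is a voiceless obstruent between vowels /o/ and /e/, so it voices to [b]. /kibbobototisopet/ → kibbobododizobet.
Rule 3 (intervocalic voicing): no segment meets the environment; /kibbobododizobet/ is unchanged.
Rule 4 (final e-epenthesis): the form ends in the consonant /t/, so [e] is inserted word-finally. /kibbobododizobet/ → kibbobododizobete.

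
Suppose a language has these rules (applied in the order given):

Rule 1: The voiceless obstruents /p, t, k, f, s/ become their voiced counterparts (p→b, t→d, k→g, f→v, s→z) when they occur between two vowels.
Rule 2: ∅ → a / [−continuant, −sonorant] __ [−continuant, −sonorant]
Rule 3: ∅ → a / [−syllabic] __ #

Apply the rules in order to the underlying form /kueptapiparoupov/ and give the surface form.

Rule 1 (intervocalic voicing): /p/ is a voiceless obstruent between vowels /a/ and /i/, so it voices to [b]. /p/ is a voiceless obstruent between vowels /i/ and /a/, so it voices to [b]. /p/ is a voiceless obstruent between vowels /u/ and /o/, so it voices to [b]. /kueptapiparoupov/ → kueptabibaroubov.
Rule 2 (stop-cluster a-epenthesis): /p/ and /t/ form a stop–stop cluster, so [a] is inserted between them. /kueptabibaroubov/ → kuepatabibaroubov.
Rule 3 (final a-epenthesis): the form ends in the consonant /v/, so [a] is inserted word-finally. /kuepatabibaroubov/ → kuepatabibaroubova.

kuepatabibaroubova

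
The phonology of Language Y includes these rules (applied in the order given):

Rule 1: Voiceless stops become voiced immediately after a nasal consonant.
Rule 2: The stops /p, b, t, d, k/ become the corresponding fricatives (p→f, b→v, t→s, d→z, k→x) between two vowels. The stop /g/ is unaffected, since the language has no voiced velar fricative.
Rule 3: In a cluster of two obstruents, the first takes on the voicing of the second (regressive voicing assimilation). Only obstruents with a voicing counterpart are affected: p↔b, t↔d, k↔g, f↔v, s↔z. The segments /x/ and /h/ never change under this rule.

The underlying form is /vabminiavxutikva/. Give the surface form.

Rule 1 (post-nasal voicing): no segment meets the environment; /vabminiavxutikva/ is unchanged.
Rule 2 (intervocalic spirantization): /t/ is a stop between vowels /u/ and /i/, so it spirantizes to the fricative [s]. /vabminiavxutikva/ → vabminiavxusikva.
Rule 3 (regressive voicing assimilation): /v/ precedes the voiceless obstruent /x/, so it devoices to [f] by assimilation. /k/ precedes the voiced obstruent /v/, so it voices to [g] by assimilation. /vabminiavxusikva/ → vabminiafxusigva.

vabminiafxusigva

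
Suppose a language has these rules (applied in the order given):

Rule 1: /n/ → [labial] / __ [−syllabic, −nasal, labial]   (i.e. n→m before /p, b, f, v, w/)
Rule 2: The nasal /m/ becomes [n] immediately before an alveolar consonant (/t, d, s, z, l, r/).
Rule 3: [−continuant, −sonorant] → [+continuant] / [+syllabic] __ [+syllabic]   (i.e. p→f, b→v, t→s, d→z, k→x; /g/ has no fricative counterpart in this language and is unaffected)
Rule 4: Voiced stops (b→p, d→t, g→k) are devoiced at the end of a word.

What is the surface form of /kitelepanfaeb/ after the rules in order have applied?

Rule 1 (nasal place assimilation): /n/ precedes the labial consonant /f/, so it assimilates in place to [m]. /kitelepanfaeb/ → kitelepamfaeb.
Rule 2 (nasal place assimilation): no segment meets the environment; /kitelepamfaeb/ is unchanged.
Rule 3 (intervocalic spirantization): /t/ is a stop between vowels /i/ and /e/, so it spirantizes to the fricative [s]. /p/ is a stop between vowels /e/ and /a/, so it spirantizes to the fricative [f]. /kitelepamfaeb/ → kiselefamfaeb.
Rule 4 (final devoicing): /b/ is a voiced stop in word-final position, so it devoices to [p]. /kiselefamfaeb/ → kiselefamfaep.

kiselefamfaep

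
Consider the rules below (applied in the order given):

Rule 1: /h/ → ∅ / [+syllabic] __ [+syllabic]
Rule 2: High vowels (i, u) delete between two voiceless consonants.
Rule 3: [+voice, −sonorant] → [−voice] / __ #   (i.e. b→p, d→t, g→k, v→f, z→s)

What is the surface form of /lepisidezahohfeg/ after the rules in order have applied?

lepsidezaohfek

Rule 1 (intervocalic h-deletion): /h/ occurs between vowels /a/ and /o/, so it deletes. /lepisidezahohfeg/ → lepisidezaohfeg.
Rule 2 (high vowel syncope): /i/ is a high vowel flanked by voiceless consonants /p/ and /s/, so it deletes. /lepisidezaohfeg/ → lepsidezaohfeg.
Rule 3 (final devoicing): /g/ is a voiced obstruent in word-final position, so it devoices to [k]. /lepsidezaohfeg/ → lepsidezaohfek.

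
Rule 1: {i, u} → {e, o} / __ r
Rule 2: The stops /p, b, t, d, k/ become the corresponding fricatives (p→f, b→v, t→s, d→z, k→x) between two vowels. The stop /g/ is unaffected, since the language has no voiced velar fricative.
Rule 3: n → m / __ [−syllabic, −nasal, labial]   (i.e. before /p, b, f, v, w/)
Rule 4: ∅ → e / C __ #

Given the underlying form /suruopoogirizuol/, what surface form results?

Rule 1 (pre-rhotic lowering): /u/ is a high vowel immediately before /r/, so it lowers to [o]. /i/ is a high vowel immediately before /r/, so it lowers to [e]. /suruopoogirizuol/ → soruopoogerizuol.
Rule 2 (intervocalic spirantization): /p/ is a stop between vowels /o/ and /o/, so it spirantizes to the fricative [f]. /soruopoogerizuol/ → soruofoogerizuol.
Rule 3 (nasal place assimilation): no segment meets the environment; /soruofoogerizuol/ is unchanged.
Rule 4 (final e-epenthesis): the form ends in the consonant /l/, so [e] is inserted word-finally. /soruofoogerizuol/ → soruofoogerizuole.

soruofoogerizuole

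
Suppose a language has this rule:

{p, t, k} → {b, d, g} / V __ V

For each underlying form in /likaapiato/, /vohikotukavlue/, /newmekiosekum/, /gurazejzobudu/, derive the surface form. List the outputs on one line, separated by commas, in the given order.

/likaapiato/: /k/ is a voiceless stop between vowels /i/ and /a/, so it voices to [g]. /p/ is a voiceless stop between vowels /a/ and /i/, so it voices to [b]. /t/ is a voiceless stop between vowels /a/ and /o/, so it voices to [d]. → [ligaabiado].
/vohikotukavlue/: /k/ is a voiceless stop between vowels /i/ and /o/, so it voices to [g]. /t/ is a voiceless stop between vowels /o/ and /u/, so it voices to [d]. /k/ is a voiceless stop between vowels /u/ and /a/, so it voices to [g]. → [vohigodugavlue].
/newmekiosekum/: /k/ is a voiceless stop between vowels /e/ and /i/, so it voices to [g]. /k/ is a voiceless stop between vowels /e/ and /u/, so it voices to [g]. → [newmegiosegum].
/gurazejzobudu/: the rule's environment is not met; surfaces unchanged as [gurazejzobudu].

ligaabiado, vohigodugavlue, newmegiosegum, gurazejzobudu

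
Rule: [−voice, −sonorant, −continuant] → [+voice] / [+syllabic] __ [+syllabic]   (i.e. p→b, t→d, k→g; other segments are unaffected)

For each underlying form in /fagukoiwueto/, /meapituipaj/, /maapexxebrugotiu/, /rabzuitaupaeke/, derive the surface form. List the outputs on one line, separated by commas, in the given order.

/fagukoiwueto/: /k/ is a voiceless stop between vowels /u/ and /o/, so it voices to [g]. /t/ is a voiceless stop between vowels /e/ and /o/, so it voices to [d]. → [fagugoiwuedo].
/meapituipaj/: /p/ is a voiceless stop between vowels /a/ and /i/, so it voices to [b]. /t/ is a voiceless stop between vowels /i/ and /u/, so it voices to [d]. /p/ is a voiceless stop between vowels /i/ and /a/, so it voices to [b]. → [meabiduibaj].
/maapexxebrugotiu/: /p/ is a voiceless stop between vowels /a/ and /e/, so it voices to [b]. /t/ is a voiceless stop between vowels /o/ and /i/, so it voices to [d]. → [maabexxebrugodiu].
/rabzuitaupaeke/: /t/ is a voiceless stop between vowels /i/ and /a/, so it voices to [d]. /p/ is a voiceless stop between vowels /u/ and /a/, so it voices to [b]. /k/ is a voiceless stop between vowels /e/ and /e/, so it voices to [g]. → [rabzuidaubaege].

fagugoiwuedo, meabiduibaj, maabexxebrugodiu, rabzuidaubaege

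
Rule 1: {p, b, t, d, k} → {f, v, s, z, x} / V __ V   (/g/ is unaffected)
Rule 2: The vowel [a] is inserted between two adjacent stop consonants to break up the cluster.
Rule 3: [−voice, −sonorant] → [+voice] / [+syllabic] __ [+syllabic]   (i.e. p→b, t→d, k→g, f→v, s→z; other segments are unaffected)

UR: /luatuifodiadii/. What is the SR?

Rule 1 (intervocalic spirantization): /t/ is a stop between vowels /a/ and /u/, so it spirantizes to the fricative [s]. /d/ is a stop between vowels /o/ and /i/, so it spirantizes to the fricative [z]. /d/ is a stop between vowels /a/ and /i/, so it spirantizes to the fricative [z]. /luatuifodiadii/ → luasuifoziazii.
Rule 2 (stop-cluster a-epenthesis): no segment meets the environment; /luasuifoziazii/ is unchanged.
Rule 3 (intervocalic voicing): /s/ is a voiceless obstruent between vowels /a/ and /u/, so it voices to [z]. /f/ is a voiceless obstruent between vowels /i/ and /o/, so it voices to [v]. /luasuifoziazii/ → luazuivoziazii.

luazuivoziazii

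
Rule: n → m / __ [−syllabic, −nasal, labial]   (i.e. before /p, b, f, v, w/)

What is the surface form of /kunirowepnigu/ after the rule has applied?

kunirowepnigu

No segment of /kunirowepnigu/ meets the structural description of the rule, so the form surfaces unchanged.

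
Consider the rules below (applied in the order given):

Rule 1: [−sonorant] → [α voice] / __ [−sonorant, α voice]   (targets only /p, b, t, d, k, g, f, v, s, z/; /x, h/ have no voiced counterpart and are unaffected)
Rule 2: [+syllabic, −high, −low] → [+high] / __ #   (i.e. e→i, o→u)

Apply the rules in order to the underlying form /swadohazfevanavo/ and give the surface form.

swadohasfevanavu

Rule 1 (regressive voicing assimilation): /z/ precedes the voiceless obstruent /f/, so it devoices to [s] by assimilation. /swadohazfevanavo/ → swadohasfevanavo.
Rule 2 (final vowel raising): /o/ is a mid vowel in word-final position, so it raises to [u]. /swadohasfevanavo/ → swadohasfevanavu.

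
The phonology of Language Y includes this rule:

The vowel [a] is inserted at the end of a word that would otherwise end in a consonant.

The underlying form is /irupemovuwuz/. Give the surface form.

irupemovuwuza

the form ends in the consonant /z/, so [a] is inserted word-finally.
Surface form: [irupemovuwuza].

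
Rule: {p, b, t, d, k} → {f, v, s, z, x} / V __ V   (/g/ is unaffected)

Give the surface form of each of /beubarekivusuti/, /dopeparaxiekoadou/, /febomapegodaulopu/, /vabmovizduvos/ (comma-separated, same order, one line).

beuvarexivususi, dofefaraxiexoazou, fevomafegozaulofu, vabmovizduvos

/beubarekivusuti/: /b/ is a stop between vowels /u/ and /a/, so it spirantizes to the fricative [v]. /k/ is a stop between vowels /e/ and /i/, so it spirantizes to the fricative [x]. /t/ is a stop between vowels /u/ and /i/, so it spirantizes to the fricative [s]. → [beuvarexivususi].
/dopeparaxiekoadou/: /p/ is a stop between vowels /o/ and /e/, so it spirantizes to the fricative [f]. /p/ is a stop between vowels /e/ and /a/, so it spirantizes to the fricative [f]. /k/ is a stop between vowels /e/ and /o/, so it spirantizes to the fricative [x]. /d/ is a stop between vowels /a/ and /o/, so it spirantizes to the fricative [z]. → [dofefaraxiexoazou].
/febomapegodaulopu/: /b/ is a stop between vowels /e/ and /o/, so it spirantizes to the fricative [v]. /p/ is a stop between vowels /a/ and /e/, so it spirantizes to the fricative [f]. /d/ is a stop between vowels /o/ and /a/, so it spirantizes to the fricative [z]. /p/ is a stop between vowels /o/ and /u/, so it spirantizes to the fricative [f]. → [fevomafegozaulofu].
/vabmovizduvos/: the rule's environment is not met; surfaces unchanged as [vabmovizduvos].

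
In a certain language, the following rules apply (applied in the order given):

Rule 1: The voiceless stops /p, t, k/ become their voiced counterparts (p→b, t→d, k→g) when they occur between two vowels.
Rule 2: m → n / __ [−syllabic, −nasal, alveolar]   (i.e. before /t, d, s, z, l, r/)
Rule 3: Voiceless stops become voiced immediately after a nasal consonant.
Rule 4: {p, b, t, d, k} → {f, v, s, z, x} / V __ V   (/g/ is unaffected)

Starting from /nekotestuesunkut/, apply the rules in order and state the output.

negozestuesungut

Rule 1 (intervocalic voicing): /k/ is a voiceless stop between vowels /e/ and /o/, so it voices to [g]. /t/ is a voiceless stop between vowels /o/ and /e/, so it voices to [d]. /nekotestuesunkut/ → negodestuesunkut.
Rule 2 (nasal place assimilation): no segment meets the environment; /negodestuesunkut/ is unchanged.
Rule 3 (post-nasal voicing): /k/ is a voiceless stop immediately after the nasal /n/, so it voices to [g]. /negodestuesunkut/ → negodestuesungut.
Rule 4 (intervocalic spirantization): /d/ is a stop between vowels /o/ and /e/, so it spirantizes to the fricative [z]. /negodestuesungut/ → negozestuesungut.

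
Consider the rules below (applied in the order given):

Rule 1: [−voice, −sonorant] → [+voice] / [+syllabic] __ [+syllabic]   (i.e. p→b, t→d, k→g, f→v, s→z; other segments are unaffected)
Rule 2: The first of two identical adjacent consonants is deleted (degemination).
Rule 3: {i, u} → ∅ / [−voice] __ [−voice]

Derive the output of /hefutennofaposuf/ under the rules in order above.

Rule 1 (intervocalic voicing): /f/ is a voiceless obstruent between vowels /e/ and /u/, so it voices to [v]. /t/ is a voiceless obstruent between vowels /u/ and /e/, so it voices to [d]. /f/ is a voiceless obstruent between vowels /o/ and /a/, so it voices to [v]. /p/ is a voiceless obstruent between vowels /a/ and /o/, so it voices to [b]. /s/ is a voiceless obstruent between vowels /o/ and /u/, so it voices to [z]. /hefutennofaposuf/ → hevudennovabozuf.
Rule 2 (degemination): /nn/ is a geminate; the first /n/ deletes. /hevudennovabozuf/ → hevudenovabozuf.
Rule 3 (high vowel syncope): no segment meets the environment; /hevudenovabozuf/ is unchanged.

hevudenovabozuf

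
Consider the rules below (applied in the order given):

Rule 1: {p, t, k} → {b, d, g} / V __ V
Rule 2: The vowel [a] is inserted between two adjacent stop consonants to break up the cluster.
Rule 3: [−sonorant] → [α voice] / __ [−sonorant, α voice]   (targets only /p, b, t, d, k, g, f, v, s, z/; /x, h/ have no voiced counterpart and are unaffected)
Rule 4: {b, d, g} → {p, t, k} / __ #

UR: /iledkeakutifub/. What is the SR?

iledakeagudifup

Rule 1 (intervocalic voicing): /k/ is a voiceless stop between vowels /a/ and /u/, so it voices to [g]. /t/ is a voiceless stop between vowels /u/ and /i/, so it voices to [d]. /iledkeakutifub/ → iledkeagudifub.
Rule 2 (stop-cluster a-epenthesis): /d/ and /k/ form a stop–stop cluster, so [a] is inserted between them. /iledkeagudifub/ → iledakeagudifub.
Rule 3 (regressive voicing assimilation): no segment meets the environment; /iledakeagudifub/ is unchanged.
Rule 4 (final devoicing): /b/ is a voiced stop in word-final position, so it devoices to [p]. /iledakeagudifub/ → iledakeagudifup.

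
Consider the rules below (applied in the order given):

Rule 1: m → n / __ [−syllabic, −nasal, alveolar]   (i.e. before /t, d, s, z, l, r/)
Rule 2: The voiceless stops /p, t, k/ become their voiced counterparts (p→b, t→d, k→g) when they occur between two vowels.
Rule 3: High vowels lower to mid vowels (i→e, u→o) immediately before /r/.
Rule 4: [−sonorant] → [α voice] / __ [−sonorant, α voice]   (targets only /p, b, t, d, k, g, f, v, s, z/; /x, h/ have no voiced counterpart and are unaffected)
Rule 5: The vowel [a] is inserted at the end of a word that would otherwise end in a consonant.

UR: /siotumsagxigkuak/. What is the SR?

Rule 1 (nasal place assimilation): /m/ precedes the alveolar consonant /s/, so it assimilates in place to [n]. /siotumsagxigkuak/ → siotunsagxigkuak.
Rule 2 (intervocalic voicing): /t/ is a voiceless stop between vowels /o/ and /u/, so it voices to [d]. /siotunsagxigkuak/ → siodunsagxigkuak.
Rule 3 (pre-rhotic lowering): no segment meets the environment; /siodunsagxigkuak/ is unchanged.
Rule 4 (regressive voicing assimilation): /g/ precedes the voiceless obstruent /x/, so it devoices to [k] by assimilation. /g/ precedes the voiceless obstruent /k/, so it devoices to [k] by assimilation. /siodunsagxigkuak/ → siodunsakxikkuak.
Rule 5 (final a-epenthesis): the form ends in the consonant /k/, so [a] is inserted word-finally. /siodunsakxikkuak/ → siodunsakxikkuaka.

siodunsakxikkuaka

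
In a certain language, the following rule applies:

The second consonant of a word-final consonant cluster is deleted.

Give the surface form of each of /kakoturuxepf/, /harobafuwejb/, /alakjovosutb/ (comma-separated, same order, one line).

/kakoturuxepf/: /f/ is the second consonant of a word-final cluster /pf/, so it deletes. → [kakoturuxep].
/harobafuwejb/: /b/ is the second consonant of a word-final cluster /jb/, so it deletes. → [harobafuwej].
/alakjovosutb/: /b/ is the second consonant of a word-final cluster /tb/, so it deletes. → [alakjovosut].

kakoturuxep, harobafuwej, alakjovosut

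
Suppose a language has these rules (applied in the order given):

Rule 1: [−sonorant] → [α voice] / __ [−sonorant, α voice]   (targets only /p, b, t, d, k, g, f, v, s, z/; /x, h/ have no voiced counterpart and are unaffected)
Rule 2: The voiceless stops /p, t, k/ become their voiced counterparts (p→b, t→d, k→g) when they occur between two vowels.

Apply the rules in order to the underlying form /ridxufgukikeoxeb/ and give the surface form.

Rule 1 (regressive voicing assimilation): /d/ precedes the voiceless obstruent /x/, so it devoices to [t] by assimilation. /f/ precedes the voiced obstruent /g/, so it voices to [v] by assimilation. /ridxufgukikeoxeb/ → ritxuvgukikeoxeb.
Rule 2 (intervocalic voicing): /k/ is a voiceless stop between vowels /u/ and /i/, so it voices to [g]. /k/ is a voiceless stop between vowels /i/ and /e/, so it voices to [g]. /ritxuvgukikeoxeb/ → ritxuvgugigeoxeb.

ritxuvgugigeoxeb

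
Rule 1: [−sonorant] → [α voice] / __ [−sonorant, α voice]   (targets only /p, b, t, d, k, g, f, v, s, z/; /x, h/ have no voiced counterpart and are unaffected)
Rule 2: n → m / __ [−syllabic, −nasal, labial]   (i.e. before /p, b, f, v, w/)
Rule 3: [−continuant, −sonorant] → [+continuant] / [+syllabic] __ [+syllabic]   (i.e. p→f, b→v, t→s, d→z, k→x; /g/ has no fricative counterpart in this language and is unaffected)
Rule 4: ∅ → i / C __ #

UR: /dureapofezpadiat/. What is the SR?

Rule 1 (regressive voicing assimilation): /z/ precedes the voiceless obstruent /p/, so it devoices to [s] by assimilation. /dureapofezpadiat/ → dureapofespadiat.
Rule 2 (nasal place assimilation): no segment meets the environment; /dureapofespadiat/ is unchanged.
Rule 3 (intervocalic spirantization): /p/ is a stop between vowels /a/ and /o/, so it spirantizes to the fricative [f]. /d/ is a stop between vowels /a/ and /i/, so it spirantizes to the fricative [z]. /dureapofespadiat/ → dureafofespaziat.
Rule 4 (final i-epenthesis): the form ends in the consonant /t/, so [i] is inserted word-finally. /dureafofespaziat/ → dureafofespaziati.

dureafofespaziati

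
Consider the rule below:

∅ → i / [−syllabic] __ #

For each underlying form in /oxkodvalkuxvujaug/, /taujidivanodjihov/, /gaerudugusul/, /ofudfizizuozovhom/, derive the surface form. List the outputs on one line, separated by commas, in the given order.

oxkodvalkuxvujaugi, taujidivanodjihovi, gaerudugusuli, ofudfizizuozovhomi

/oxkodvalkuxvujaug/: the form ends in the consonant /g/, so [i] is inserted word-finally. → [oxkodvalkuxvujaugi].
/taujidivanodjihov/: the form ends in the consonant /v/, so [i] is inserted word-finally. → [taujidivanodjihovi].
/gaerudugusul/: the form ends in the consonant /l/, so [i] is inserted word-finally. → [gaerudugusuli].
/ofudfizizuozovhom/: the form ends in the consonant /m/, so [i] is inserted word-finally. → [ofudfizizuozovhomi].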